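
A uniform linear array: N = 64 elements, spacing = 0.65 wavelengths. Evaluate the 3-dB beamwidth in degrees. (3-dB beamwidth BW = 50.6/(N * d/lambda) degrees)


1.22 deg


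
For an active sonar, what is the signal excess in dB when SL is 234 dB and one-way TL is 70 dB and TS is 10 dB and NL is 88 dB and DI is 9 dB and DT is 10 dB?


SE = SL - 2*TL + TS - NL + DI - DT = 234 - 2*70 + (10) - 88 + 9 - 10 = 15

15 dB


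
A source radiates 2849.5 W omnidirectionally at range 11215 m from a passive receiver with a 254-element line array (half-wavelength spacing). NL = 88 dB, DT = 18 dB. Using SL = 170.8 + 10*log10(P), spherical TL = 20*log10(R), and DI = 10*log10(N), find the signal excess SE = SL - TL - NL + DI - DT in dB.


Step 1: SL = 170.8 + 10*log10(2849.5) = 205.35 dB
Step 2: TL = 20*log10(11215) = 81.0 dB
Step 3: DI = 10*log10(254) = 24.05 dB
Step 4: SE = SL - TL - NL + DI - DT = 205.35 - 81.0 - 88 + 24.05 - 18 = 42.4

42.4 dB


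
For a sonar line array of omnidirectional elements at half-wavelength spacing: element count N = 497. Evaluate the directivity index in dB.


DI = 10*log10(497) = 26.96

26.96 dB


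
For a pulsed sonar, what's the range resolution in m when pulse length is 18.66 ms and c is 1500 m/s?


dR = c*tau/2 = 1500 * 18.66e-3 / 2 = 13.995

13.995 m


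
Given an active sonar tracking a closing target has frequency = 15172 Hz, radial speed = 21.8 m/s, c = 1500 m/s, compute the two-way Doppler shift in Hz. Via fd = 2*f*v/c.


fd = 2*f*v/c = 2 * 15172 * 21.8 / 1500 = 441.0

441.0 Hz


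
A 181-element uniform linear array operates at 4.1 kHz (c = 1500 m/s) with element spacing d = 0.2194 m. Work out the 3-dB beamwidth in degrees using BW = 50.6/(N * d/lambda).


Step 1: lambda = 1500/4100 = 0.36585 m
Step 2: d/lambda = 0.2194/0.36585 = 0.5997
Step 3: BW = 50.6/(N * d/lambda) = 50.6/(181 * 0.5997) = 0.47

0.47 deg


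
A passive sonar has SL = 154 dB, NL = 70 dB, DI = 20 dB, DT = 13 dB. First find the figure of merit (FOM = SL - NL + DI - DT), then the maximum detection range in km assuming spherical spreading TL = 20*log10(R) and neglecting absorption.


Step 1: FOM = SL - NL + DI - DT = 154 - 70 + 20 - 13 = 91 dB
Step 2: at max range FOM = TL = 20*log10(R), so R = 10^(91/20) = 35481.34 m = 35.48 km

35.48 km


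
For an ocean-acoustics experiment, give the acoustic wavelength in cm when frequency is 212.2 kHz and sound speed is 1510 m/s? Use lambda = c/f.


lambda = c/f = 1510 / 212200 = 0.0071 m = 0.71 cm

0.71 cm


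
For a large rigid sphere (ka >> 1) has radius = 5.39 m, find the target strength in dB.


TS = 10*log10(5.39^2 / 4) = 10*log10(7.263025) = 8.61

8.61 dB


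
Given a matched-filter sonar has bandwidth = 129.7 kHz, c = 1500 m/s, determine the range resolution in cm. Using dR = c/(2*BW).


0.58 cm


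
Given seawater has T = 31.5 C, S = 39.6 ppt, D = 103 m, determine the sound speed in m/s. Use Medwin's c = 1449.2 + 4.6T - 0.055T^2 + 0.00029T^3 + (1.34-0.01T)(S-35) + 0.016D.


c = 1449.2 + 4.6*31.5 - 0.055*31.5^2 + 0.00029*31.5^3 + (1.34 - 0.01*31.5)*(39.6 - 35) + 0.016*103 = 1554.95

1554.95 m/s


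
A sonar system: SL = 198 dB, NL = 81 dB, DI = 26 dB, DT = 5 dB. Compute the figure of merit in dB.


FOM = SL - NL + DI - DT = 198 - 81 + 26 - 5 = 138

138 dB


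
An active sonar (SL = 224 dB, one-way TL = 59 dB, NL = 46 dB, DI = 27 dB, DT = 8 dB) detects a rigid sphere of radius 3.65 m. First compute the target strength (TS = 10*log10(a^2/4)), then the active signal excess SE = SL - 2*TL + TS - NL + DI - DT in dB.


Step 1: TS = 10*log10(3.65^2/4) = 5.23 dB
Step 2: SE = SL - 2*TL + TS - NL + DI - DT = 224 - 2*59 + (5.23) - 46 + 27 - 8 = 84.23

84.23 dB


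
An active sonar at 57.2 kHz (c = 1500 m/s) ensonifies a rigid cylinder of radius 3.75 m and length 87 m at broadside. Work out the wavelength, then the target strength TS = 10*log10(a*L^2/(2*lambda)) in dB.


Step 1: lambda = c/f = 1500/57200 = 0.02622 m
Step 2: TS = 10*log10(a*L^2/(2*lambda)) = 10*log10(3.75*87^2/(2*0.02622)) = 57.33

57.33 dB


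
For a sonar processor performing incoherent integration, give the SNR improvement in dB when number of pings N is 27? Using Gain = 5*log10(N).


Gain = 5*log10(27) = 7.16

7.16 dB


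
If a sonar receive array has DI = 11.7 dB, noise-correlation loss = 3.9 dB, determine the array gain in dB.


AG = DI - L_corr = 11.7 - 3.9 = 7.8

7.8 dB


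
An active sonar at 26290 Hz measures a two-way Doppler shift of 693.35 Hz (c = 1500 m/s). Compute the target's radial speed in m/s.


From fd = 2*f*v/c, v = c*fd/(2*f) = 1500 * 693.35 / (2*26290) = 19.78

19.78 m/s


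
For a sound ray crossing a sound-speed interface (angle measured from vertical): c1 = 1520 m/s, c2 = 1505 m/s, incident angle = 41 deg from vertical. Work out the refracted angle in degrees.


sin(theta2) = (c2/c1)*sin(theta1) = (1505/1520)*sin(41 deg) = 0.64958
theta2 = arcsin(0.64958) = 40.51

40.51 deg


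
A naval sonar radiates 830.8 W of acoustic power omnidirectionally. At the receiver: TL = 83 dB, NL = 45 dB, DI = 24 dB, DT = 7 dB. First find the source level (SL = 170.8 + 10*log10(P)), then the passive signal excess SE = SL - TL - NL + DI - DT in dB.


Step 1: SL = 170.8 + 10*log10(830.8) = 199.99 dB
Step 2: SE = SL - TL - NL + DI - DT = 199.99 - 83 - 45 + 24 - 7 = 88.99

88.99 dB


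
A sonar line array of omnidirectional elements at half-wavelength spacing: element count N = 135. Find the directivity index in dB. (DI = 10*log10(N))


DI = 10*log10(135) = 21.3

21.3 dB


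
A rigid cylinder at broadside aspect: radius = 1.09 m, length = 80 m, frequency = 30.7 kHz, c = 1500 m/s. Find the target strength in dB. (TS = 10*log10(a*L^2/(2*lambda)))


lambda = 1500/30700 = 0.04886 m
TS = 10*log10(1.09*80^2/(2*0.04886)) = 48.54

48.54 dB


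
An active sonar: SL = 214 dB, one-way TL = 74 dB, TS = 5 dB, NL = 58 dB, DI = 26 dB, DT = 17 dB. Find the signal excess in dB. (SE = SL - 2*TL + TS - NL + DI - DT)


SE = SL - 2*TL + TS - NL + DI - DT = 214 - 2*74 + (5) - 58 + 26 - 17 = 22

22 dB


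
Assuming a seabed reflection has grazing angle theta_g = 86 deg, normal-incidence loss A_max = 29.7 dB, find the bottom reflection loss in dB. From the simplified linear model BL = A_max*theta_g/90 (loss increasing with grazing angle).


BL = A_max * theta_g / 90 = 29.7 * 86 / 90 = 28.38

28.38 dB


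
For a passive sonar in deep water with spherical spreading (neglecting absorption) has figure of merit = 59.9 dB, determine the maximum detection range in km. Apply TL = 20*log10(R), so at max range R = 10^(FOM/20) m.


0.99 km


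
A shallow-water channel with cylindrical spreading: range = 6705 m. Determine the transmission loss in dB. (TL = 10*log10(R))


TL = 10*log10(6705) = 38.26

38.26 dB


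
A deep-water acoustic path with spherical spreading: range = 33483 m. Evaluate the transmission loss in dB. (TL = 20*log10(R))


TL = 20*log10(33483) = 90.5

90.5 dB


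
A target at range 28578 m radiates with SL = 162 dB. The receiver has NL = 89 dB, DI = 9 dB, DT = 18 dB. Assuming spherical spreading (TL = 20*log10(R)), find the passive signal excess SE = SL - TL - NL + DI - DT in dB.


-25.12 dB


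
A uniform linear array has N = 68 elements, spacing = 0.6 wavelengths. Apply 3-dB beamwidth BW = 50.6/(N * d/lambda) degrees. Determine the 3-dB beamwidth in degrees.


BW = 50.6 / (68 * 0.6) = 50.6 / 40.8 = 1.24

1.24 deg


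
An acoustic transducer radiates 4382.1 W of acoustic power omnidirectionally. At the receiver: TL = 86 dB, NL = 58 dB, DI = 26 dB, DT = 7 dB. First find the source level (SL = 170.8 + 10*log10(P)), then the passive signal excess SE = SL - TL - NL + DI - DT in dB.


Step 1: SL = 170.8 + 10*log10(4382.1) = 207.22 dB
Step 2: SE = SL - TL - NL + DI - DT = 207.22 - 86 - 58 + 26 - 7 = 82.22

82.22 dB


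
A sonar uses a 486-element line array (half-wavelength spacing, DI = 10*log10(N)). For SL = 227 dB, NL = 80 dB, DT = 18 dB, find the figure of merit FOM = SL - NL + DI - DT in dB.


Step 1: DI = 10*log10(486) = 26.87 dB
Step 2: FOM = SL - NL + DI - DT = 227 - 80 + 26.87 - 18 = 155.87

155.87 dB


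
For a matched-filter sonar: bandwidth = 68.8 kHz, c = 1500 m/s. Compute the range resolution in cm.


dR = c/(2*BW) = 1500 / (2 * 68.8e3) = 0.0109 m = 1.09 cm

1.09 cm


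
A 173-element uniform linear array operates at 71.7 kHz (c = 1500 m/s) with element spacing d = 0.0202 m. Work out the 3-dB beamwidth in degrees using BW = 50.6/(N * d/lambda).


Step 1: lambda = 1500/71700 = 0.02092 m
Step 2: d/lambda = 0.0202/0.02092 = 0.9656
Step 3: BW = 50.6/(N * d/lambda) = 50.6/(173 * 0.9656) = 0.3

0.3 deg


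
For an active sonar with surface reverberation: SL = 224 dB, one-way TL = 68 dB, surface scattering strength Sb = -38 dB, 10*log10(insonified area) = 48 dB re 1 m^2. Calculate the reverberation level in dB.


RL = SL - 2*TL + Sb + 10*log10(A) = 224 - 2*68 + (-38) + 48 = 98

98 dB


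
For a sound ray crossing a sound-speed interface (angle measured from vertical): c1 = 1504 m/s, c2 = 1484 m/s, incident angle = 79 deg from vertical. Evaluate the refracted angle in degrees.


sin(theta2) = (c2/c1)*sin(theta1) = (1484/1504)*sin(79 deg) = 0.96857
theta2 = arcsin(0.96857) = 75.6

75.6 deg


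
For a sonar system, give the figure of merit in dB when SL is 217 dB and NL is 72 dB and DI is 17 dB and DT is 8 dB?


FOM = SL - NL + DI - DT = 217 - 72 + 17 - 8 = 154

154 dB


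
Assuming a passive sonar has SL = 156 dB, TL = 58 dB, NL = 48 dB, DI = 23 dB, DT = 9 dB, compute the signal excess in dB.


SE = SL - TL - NL + DI - DT = 156 - 58 - 48 + 23 - 9 = 64

64 dB


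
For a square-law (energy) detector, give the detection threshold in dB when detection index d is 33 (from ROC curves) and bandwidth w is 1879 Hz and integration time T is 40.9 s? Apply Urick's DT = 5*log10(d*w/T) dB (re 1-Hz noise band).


DT = 5*log10(d*w/T) = 5*log10(33 * 1879 / 40.9) = 5*log10(1516.06) = 15.9

15.9 dB


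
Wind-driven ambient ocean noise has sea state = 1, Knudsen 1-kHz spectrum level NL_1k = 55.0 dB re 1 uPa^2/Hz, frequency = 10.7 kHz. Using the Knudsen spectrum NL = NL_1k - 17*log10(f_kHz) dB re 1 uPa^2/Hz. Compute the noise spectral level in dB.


NL = NL_1k - 17*log10(f_kHz) = 55.0 - 17*log10(10.7) = 55.0 - (17.5) = 37.5

37.5 dB


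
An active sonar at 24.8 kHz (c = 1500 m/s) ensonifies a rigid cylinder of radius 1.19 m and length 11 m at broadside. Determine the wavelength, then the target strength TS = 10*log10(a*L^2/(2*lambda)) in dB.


Step 1: lambda = c/f = 1500/24800 = 0.06048 m
Step 2: TS = 10*log10(a*L^2/(2*lambda)) = 10*log10(1.19*11^2/(2*0.06048)) = 30.76

30.76 dB


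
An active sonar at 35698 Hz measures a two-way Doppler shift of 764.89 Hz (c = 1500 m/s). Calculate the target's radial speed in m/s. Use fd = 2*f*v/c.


From fd = 2*f*v/c, v = c*fd/(2*f) = 1500 * 764.89 / (2*35698) = 16.07

16.07 m/s


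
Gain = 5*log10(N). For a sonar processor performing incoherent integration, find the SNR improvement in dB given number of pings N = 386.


Gain = 5*log10(386) = 12.93

12.93 dB


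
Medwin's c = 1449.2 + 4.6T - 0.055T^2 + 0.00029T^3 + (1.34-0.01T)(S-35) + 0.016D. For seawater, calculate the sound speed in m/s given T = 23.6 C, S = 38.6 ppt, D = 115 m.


c = 1449.2 + 4.6*23.6 - 0.055*23.6^2 + 0.00029*23.6^3 + (1.34 - 0.01*23.6)*(38.6 - 35) + 0.016*115 = 1536.75

1536.75 m/s


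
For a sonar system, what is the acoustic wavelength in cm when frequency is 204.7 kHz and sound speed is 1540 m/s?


0.75 cm


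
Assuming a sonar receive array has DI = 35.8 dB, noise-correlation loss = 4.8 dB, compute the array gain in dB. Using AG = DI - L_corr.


31.0 dB


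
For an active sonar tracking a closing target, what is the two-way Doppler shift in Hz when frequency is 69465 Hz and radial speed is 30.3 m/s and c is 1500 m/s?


2806.39 Hz


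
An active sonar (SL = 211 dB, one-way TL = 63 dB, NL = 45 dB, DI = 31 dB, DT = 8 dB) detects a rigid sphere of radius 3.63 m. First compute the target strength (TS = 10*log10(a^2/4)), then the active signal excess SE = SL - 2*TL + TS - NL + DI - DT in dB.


Step 1: TS = 10*log10(3.63^2/4) = 5.18 dB
Step 2: SE = SL - 2*TL + TS - NL + DI - DT = 211 - 2*63 + (5.18) - 45 + 31 - 8 = 68.18

68.18 dB


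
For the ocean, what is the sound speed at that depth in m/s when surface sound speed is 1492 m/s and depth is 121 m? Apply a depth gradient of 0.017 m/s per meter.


c = 1492 + 0.017 * 121 = 1494.057

1494.057 m/s


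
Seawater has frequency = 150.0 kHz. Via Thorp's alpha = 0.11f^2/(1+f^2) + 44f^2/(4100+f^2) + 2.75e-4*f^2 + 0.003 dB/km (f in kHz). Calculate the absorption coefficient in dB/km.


43.519 dB/km


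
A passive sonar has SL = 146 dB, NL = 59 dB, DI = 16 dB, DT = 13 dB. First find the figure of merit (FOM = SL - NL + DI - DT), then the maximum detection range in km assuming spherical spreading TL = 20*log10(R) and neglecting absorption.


Step 1: FOM = SL - NL + DI - DT = 146 - 59 + 16 - 13 = 90 dB
Step 2: at max range FOM = TL = 20*log10(R), so R = 10^(90/20) = 31622.78 m = 31.62 km

31.62 km


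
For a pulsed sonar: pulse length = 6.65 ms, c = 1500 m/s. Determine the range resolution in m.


dR = c*tau/2 = 1500 * 6.65e-3 / 2 = 4.9875

4.9875 m


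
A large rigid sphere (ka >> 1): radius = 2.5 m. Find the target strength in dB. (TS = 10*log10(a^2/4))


TS = 10*log10(2.5^2 / 4) = 10*log10(1.5625) = 1.94

1.94 dB


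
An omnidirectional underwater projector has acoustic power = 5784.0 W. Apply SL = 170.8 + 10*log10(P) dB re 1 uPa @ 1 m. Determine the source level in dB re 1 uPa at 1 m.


SL = 170.8 + 10*log10(5784.0) = 170.8 + 37.62 = 208.42

208.42 dB


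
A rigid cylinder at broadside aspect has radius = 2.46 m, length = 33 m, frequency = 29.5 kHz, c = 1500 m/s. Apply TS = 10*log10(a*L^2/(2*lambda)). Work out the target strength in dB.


lambda = 1500/29500 = 0.05085 m
TS = 10*log10(2.46*33^2/(2*0.05085)) = 44.21

44.21 dB


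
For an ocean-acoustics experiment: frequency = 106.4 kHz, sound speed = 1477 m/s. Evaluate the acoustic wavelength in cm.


1.39 cm


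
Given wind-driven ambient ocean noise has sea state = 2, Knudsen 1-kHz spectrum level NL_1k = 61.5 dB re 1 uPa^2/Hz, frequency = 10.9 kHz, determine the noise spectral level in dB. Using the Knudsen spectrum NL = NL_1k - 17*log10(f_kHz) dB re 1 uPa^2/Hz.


43.86 dB


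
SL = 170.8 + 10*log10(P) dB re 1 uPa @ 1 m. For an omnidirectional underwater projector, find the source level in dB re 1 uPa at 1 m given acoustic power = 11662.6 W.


SL = 170.8 + 10*log10(11662.6) = 170.8 + 40.67 = 211.47

211.47 dB


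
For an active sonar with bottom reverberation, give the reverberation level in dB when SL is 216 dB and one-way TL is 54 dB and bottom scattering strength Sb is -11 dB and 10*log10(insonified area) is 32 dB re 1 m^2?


RL = SL - 2*TL + Sb + 10*log10(A) = 216 - 2*54 + (-11) + 32 = 129

129 dB


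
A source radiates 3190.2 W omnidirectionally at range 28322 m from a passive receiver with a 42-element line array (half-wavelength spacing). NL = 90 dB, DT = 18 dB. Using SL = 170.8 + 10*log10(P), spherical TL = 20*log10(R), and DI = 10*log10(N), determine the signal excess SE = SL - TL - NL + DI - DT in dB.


Step 1: SL = 170.8 + 10*log10(3190.2) = 205.84 dB
Step 2: TL = 20*log10(28322) = 89.04 dB
Step 3: DI = 10*log10(42) = 16.23 dB
Step 4: SE = SL - TL - NL + DI - DT = 205.84 - 89.04 - 90 + 16.23 - 18 = 25.03

25.03 dB


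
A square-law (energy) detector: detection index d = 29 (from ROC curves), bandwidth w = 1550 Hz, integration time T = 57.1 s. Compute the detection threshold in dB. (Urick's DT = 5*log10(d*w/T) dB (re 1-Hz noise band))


DT = 5*log10(d*w/T) = 5*log10(29 * 1550 / 57.1) = 5*log10(787.22) = 14.48

14.48 dB


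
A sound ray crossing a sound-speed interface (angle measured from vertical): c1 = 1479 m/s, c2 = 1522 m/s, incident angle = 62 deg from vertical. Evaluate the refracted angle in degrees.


sin(theta2) = (c2/c1)*sin(theta1) = (1522/1479)*sin(62 deg) = 0.90862
theta2 = arcsin(0.90862) = 65.32

65.32 deg


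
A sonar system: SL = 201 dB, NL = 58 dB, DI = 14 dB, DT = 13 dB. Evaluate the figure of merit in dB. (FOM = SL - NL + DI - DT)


144 dB


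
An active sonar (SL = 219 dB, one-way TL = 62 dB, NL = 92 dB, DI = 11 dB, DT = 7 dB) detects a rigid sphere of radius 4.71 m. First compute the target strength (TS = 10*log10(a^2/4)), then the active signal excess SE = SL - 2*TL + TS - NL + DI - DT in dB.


Step 1: TS = 10*log10(4.71^2/4) = 7.44 dB
Step 2: SE = SL - 2*TL + TS - NL + DI - DT = 219 - 2*62 + (7.44) - 92 + 11 - 7 = 14.44

14.44 dB


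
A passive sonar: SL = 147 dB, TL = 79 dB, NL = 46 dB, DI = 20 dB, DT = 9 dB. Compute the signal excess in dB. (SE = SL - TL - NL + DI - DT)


33 dB


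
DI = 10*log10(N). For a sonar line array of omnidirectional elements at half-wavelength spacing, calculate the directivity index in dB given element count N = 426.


DI = 10*log10(426) = 26.29

26.29 dB


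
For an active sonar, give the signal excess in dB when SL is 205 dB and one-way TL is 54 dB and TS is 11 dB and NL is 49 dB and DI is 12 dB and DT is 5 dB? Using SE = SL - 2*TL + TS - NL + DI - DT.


SE = SL - 2*TL + TS - NL + DI - DT = 205 - 2*54 + (11) - 49 + 12 - 5 = 66

66 dB


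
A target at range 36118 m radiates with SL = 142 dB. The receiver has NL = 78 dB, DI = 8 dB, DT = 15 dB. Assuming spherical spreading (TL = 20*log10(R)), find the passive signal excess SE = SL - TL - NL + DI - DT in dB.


Step 1: TL = 20*log10(36118) = 91.15 dB
Step 2: SE = 142 - 91.15 - 78 + 8 - 15 = -34.15

-34.15 dB


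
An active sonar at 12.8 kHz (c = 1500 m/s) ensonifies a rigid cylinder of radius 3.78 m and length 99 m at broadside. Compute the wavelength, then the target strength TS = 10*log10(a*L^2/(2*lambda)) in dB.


Step 1: lambda = c/f = 1500/12800 = 0.11719 m
Step 2: TS = 10*log10(a*L^2/(2*lambda)) = 10*log10(3.78*99^2/(2*0.11719)) = 51.99

51.99 dB


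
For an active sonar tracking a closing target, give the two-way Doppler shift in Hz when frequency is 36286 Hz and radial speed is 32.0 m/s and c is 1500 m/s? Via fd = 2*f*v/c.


1548.2 Hz


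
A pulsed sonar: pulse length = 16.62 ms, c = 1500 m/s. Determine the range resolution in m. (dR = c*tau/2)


dR = c*tau/2 = 1500 * 16.62e-3 / 2 = 12.465

12.465 m


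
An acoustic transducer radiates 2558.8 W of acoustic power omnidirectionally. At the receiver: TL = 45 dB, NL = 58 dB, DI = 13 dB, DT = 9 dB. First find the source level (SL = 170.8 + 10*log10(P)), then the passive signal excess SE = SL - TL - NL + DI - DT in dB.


Step 1: SL = 170.8 + 10*log10(2558.8) = 204.88 dB
Step 2: SE = SL - TL - NL + DI - DT = 204.88 - 45 - 58 + 13 - 9 = 105.88

105.88 dB


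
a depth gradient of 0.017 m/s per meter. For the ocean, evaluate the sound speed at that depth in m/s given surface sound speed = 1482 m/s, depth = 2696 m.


c = 1482 + 0.017 * 2696 = 1527.832

1527.832 m/s


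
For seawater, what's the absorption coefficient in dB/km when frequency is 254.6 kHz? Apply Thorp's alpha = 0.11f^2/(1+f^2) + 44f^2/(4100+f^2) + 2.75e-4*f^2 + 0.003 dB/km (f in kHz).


f^2 = 64821.16
alpha = 0.11*64821.16/(1+64821.16) + 44*64821.16/(4100+64821.16) + 2.75e-4*64821.16 + 0.003 = 59.321

59.321 dB/km


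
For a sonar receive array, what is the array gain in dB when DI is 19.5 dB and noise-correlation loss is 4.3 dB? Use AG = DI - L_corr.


AG = DI - L_corr = 19.5 - 4.3 = 15.2

15.2 dB


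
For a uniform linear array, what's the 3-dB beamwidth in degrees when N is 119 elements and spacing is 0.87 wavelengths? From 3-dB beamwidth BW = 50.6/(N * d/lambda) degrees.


BW = 50.6 / (119 * 0.87) = 50.6 / 103.53 = 0.49

0.49 deg


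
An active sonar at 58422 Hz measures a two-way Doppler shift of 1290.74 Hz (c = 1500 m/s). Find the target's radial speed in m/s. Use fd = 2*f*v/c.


16.57 m/s


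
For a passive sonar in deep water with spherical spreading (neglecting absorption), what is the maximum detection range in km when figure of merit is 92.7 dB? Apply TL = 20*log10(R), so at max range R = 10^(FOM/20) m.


43.15 km


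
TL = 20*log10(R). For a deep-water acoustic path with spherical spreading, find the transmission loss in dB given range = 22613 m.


TL = 20*log10(22613) = 87.09

87.09 dB


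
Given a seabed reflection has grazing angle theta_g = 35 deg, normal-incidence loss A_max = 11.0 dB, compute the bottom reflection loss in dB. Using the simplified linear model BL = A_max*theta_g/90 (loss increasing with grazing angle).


BL = A_max * theta_g / 90 = 11.0 * 35 / 90 = 4.28

4.28 dB


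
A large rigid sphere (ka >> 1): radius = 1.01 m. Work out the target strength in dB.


TS = 10*log10(1.01^2 / 4) = 10*log10(0.255025) = -5.93

-5.93 dB


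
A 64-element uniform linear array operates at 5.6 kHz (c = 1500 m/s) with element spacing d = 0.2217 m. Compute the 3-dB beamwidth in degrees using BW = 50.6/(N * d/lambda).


Step 1: lambda = 1500/5600 = 0.26786 m
Step 2: d/lambda = 0.2217/0.26786 = 0.8277
Step 3: BW = 50.6/(N * d/lambda) = 50.6/(64 * 0.8277) = 0.96

0.96 deg


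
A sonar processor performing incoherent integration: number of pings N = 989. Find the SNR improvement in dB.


Gain = 5*log10(989) = 14.98

14.98 dB


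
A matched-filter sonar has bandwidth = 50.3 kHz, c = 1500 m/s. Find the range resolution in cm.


dR = c/(2*BW) = 1500 / (2 * 50.3e3) = 0.0149 m = 1.49 cm

1.49 cm


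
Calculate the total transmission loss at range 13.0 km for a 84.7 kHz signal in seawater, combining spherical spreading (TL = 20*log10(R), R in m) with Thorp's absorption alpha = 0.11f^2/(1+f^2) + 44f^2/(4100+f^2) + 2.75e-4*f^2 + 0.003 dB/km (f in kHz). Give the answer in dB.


Step 1 (Thorp): alpha = 0.11*7174.09/(1+7174.09) + 44*7174.09/(4100+7174.09) + 2.75e-4*7174.09 + 0.003 = 30.0846 dB/km
Step 2: TL_spread = 20*log10(13000) = 82.28 dB
Step 3: TL_abs = alpha*R = 30.0846 * 13.0 = 391.1 dB
Step 4: TL_total = 82.28 + 391.1 = 473.38

473.38 dB


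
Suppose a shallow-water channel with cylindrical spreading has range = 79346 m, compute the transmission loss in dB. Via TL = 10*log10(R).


TL = 10*log10(79346) = 49.0

49.0 dB


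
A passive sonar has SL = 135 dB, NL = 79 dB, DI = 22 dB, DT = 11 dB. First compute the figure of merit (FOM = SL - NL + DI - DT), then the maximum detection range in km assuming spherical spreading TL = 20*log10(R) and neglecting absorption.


Step 1: FOM = SL - NL + DI - DT = 135 - 79 + 22 - 11 = 67 dB
Step 2: at max range FOM = TL = 20*log10(R), so R = 10^(67/20) = 2238.72 m = 2.24 km

2.24 km


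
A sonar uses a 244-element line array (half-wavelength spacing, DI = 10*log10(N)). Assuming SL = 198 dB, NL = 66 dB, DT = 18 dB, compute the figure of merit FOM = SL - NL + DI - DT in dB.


Step 1: DI = 10*log10(244) = 23.87 dB
Step 2: FOM = SL - NL + DI - DT = 198 - 66 + 23.87 - 18 = 137.87

137.87 dB


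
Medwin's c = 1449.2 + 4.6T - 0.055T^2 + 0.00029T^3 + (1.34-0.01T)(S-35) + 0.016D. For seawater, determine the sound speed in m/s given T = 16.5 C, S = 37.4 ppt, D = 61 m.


1515.22 m/s


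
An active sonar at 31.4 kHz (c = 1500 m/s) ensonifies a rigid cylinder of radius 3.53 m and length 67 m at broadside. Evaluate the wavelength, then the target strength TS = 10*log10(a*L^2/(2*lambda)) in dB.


Step 1: lambda = c/f = 1500/31400 = 0.04777 m
Step 2: TS = 10*log10(a*L^2/(2*lambda)) = 10*log10(3.53*67^2/(2*0.04777)) = 52.2

52.2 dB


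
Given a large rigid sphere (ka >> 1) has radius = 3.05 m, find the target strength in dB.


3.67 dB


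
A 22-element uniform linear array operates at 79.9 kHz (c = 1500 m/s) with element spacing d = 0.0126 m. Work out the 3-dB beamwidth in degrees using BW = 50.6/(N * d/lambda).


3.43 deg


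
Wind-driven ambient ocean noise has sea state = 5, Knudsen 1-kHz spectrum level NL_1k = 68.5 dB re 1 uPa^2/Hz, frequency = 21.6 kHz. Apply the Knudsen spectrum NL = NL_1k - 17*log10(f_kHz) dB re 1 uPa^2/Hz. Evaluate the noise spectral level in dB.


NL = NL_1k - 17*log10(f_kHz) = 68.5 - 17*log10(21.6) = 68.5 - (22.69) = 45.81

45.81 dB


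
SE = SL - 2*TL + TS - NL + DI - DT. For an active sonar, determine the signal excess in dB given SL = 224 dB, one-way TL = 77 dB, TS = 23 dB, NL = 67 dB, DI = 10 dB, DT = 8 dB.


SE = SL - 2*TL + TS - NL + DI - DT = 224 - 2*77 + (23) - 67 + 10 - 8 = 28

28 dB


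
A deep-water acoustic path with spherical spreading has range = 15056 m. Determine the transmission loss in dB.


TL = 20*log10(15056) = 83.55

83.55 dB


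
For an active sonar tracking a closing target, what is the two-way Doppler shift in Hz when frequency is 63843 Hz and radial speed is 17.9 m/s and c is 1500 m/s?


1523.72 Hz


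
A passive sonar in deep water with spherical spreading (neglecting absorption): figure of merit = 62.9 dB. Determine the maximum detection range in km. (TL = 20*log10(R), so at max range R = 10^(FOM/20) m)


At max range FOM = TL, so 20*log10(R) = 62.9
R = 10^(62.9/20) = 1396.37 m = 1.4 km

1.4 km


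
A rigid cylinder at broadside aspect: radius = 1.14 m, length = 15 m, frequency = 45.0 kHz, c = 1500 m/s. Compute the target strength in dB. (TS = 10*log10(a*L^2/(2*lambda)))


lambda = 1500/45000 = 0.03333 m
TS = 10*log10(1.14*15^2/(2*0.03333)) = 35.85

35.85 dB


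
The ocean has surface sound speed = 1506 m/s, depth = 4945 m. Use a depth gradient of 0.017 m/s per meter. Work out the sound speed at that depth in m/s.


c = 1506 + 0.017 * 4945 = 1590.065

1590.065 m/s


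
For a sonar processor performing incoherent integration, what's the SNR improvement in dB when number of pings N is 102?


10.04 dB


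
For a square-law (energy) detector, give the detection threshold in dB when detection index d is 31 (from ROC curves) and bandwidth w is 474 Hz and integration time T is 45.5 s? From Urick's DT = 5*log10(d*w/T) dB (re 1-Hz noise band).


DT = 5*log10(d*w/T) = 5*log10(31 * 474 / 45.5) = 5*log10(322.95) = 12.55

12.55 dB


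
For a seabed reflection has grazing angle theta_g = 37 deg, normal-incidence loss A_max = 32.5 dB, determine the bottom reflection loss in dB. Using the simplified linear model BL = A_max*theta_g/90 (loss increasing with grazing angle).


BL = A_max * theta_g / 90 = 32.5 * 37 / 90 = 13.36

13.36 dB


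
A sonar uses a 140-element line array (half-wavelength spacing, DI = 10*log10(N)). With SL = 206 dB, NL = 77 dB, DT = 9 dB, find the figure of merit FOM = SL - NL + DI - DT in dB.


Step 1: DI = 10*log10(140) = 21.46 dB
Step 2: FOM = SL - NL + DI - DT = 206 - 77 + 21.46 - 9 = 141.46

141.46 dB


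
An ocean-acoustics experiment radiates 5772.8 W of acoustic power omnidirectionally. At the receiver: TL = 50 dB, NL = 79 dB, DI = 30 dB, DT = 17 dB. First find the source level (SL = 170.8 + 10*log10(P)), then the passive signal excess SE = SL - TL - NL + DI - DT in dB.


Step 1: SL = 170.8 + 10*log10(5772.8) = 208.41 dB
Step 2: SE = SL - TL - NL + DI - DT = 208.41 - 50 - 79 + 30 - 17 = 92.41

92.41 dB


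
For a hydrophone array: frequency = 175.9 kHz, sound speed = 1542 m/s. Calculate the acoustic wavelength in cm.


0.88 cm


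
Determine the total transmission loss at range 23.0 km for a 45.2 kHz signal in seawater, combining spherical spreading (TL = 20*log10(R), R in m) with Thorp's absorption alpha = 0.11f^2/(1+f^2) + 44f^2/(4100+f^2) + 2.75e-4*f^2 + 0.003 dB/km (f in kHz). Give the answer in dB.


Step 1 (Thorp): alpha = 0.11*2043.04/(1+2043.04) + 44*2043.04/(4100+2043.04) + 2.75e-4*2043.04 + 0.003 = 15.3082 dB/km
Step 2: TL_spread = 20*log10(23000) = 87.23 dB
Step 3: TL_abs = alpha*R = 15.3082 * 23.0 = 352.09 dB
Step 4: TL_total = 87.23 + 352.09 = 439.32

439.32 dB


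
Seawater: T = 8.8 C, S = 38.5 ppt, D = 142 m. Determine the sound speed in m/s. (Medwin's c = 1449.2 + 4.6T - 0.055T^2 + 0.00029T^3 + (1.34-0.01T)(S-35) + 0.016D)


c = 1449.2 + 4.6*8.8 - 0.055*8.8^2 + 0.00029*8.8^3 + (1.34 - 0.01*8.8)*(38.5 - 35) + 0.016*142 = 1492.27

1492.27 m/s


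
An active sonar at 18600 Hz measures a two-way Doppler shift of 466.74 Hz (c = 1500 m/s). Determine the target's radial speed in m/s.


From fd = 2*f*v/c, v = c*fd/(2*f) = 1500 * 466.74 / (2*18600) = 18.82

18.82 m/s


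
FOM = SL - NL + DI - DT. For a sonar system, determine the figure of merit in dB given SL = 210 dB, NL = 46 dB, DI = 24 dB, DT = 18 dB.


170 dB


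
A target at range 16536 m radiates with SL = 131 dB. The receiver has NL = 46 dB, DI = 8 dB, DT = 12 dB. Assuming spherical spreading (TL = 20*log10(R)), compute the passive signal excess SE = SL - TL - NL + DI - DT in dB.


Step 1: TL = 20*log10(16536) = 84.37 dB
Step 2: SE = 131 - 84.37 - 46 + 8 - 12 = -3.37

-3.37 dB


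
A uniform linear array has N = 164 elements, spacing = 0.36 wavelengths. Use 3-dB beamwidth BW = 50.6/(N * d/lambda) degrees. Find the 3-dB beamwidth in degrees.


BW = 50.6 / (164 * 0.36) = 50.6 / 59.04 = 0.86

0.86 deg


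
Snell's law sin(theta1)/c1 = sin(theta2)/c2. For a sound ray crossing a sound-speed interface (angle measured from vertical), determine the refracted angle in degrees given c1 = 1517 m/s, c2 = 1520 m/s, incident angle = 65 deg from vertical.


sin(theta2) = (c2/c1)*sin(theta1) = (1520/1517)*sin(65 deg) = 0.9081
theta2 = arcsin(0.9081) = 65.24

65.24 deg


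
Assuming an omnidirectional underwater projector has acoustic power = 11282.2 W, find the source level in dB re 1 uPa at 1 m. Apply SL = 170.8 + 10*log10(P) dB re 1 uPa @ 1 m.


SL = 170.8 + 10*log10(11282.2) = 170.8 + 40.52 = 211.32

211.32 dB


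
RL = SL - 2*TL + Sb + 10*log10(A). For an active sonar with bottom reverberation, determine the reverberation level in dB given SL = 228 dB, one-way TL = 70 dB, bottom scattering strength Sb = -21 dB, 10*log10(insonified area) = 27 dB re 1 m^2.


94 dB


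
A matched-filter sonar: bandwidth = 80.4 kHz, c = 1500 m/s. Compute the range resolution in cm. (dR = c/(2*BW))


dR = c/(2*BW) = 1500 / (2 * 80.4e3) = 0.0093 m = 0.93 cm

0.93 cm


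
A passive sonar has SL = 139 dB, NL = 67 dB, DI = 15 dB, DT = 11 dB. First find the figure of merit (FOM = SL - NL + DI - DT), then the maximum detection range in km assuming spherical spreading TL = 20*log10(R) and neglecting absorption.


Step 1: FOM = SL - NL + DI - DT = 139 - 67 + 15 - 11 = 76 dB
Step 2: at max range FOM = TL = 20*log10(R), so R = 10^(76/20) = 6309.57 m = 6.31 km

6.31 km


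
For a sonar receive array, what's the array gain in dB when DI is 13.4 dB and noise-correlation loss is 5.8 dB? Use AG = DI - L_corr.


AG = DI - L_corr = 13.4 - 5.8 = 7.6

7.6 dB


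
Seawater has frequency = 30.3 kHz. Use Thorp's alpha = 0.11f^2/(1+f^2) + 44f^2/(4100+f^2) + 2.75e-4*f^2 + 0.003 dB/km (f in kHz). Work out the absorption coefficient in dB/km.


f^2 = 918.09
alpha = 0.11*918.09/(1+918.09) + 44*918.09/(4100+918.09) + 2.75e-4*918.09 + 0.003 = 8.415

8.415 dB/km


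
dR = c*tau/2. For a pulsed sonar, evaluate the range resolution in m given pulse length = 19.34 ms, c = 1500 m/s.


dR = c*tau/2 = 1500 * 19.34e-3 / 2 = 14.505

14.505 m


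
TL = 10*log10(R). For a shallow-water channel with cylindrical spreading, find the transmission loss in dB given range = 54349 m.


47.35 dB


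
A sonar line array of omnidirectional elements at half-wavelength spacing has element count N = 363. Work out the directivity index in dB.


DI = 10*log10(363) = 25.6

25.6 dB


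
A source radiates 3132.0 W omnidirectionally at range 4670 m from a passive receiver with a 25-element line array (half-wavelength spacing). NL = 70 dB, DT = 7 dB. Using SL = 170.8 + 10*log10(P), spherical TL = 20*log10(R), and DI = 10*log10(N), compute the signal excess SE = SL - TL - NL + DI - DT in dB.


Step 1: SL = 170.8 + 10*log10(3132.0) = 205.76 dB
Step 2: TL = 20*log10(4670) = 73.39 dB
Step 3: DI = 10*log10(25) = 13.98 dB
Step 4: SE = SL - TL - NL + DI - DT = 205.76 - 73.39 - 70 + 13.98 - 7 = 69.35

69.35 dB


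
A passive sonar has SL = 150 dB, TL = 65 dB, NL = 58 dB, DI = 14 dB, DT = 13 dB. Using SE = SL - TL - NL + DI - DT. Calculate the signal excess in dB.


28 dB


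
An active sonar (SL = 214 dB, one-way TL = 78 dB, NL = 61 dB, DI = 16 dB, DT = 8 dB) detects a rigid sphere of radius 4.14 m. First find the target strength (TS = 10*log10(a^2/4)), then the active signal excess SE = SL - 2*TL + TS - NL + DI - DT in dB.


Step 1: TS = 10*log10(4.14^2/4) = 6.32 dB
Step 2: SE = SL - 2*TL + TS - NL + DI - DT = 214 - 2*78 + (6.32) - 61 + 16 - 8 = 11.32

11.32 dB


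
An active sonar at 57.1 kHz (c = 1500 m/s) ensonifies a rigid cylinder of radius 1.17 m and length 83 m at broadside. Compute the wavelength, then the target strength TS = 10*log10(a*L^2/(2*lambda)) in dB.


Step 1: lambda = c/f = 1500/57100 = 0.02627 m
Step 2: TS = 10*log10(a*L^2/(2*lambda)) = 10*log10(1.17*83^2/(2*0.02627)) = 51.86

51.86 dB


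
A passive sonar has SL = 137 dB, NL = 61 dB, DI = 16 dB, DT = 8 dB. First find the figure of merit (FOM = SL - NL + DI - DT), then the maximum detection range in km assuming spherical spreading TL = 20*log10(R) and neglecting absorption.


Step 1: FOM = SL - NL + DI - DT = 137 - 61 + 16 - 8 = 84 dB
Step 2: at max range FOM = TL = 20*log10(R), so R = 10^(84/20) = 15848.93 m = 15.85 km

15.85 km


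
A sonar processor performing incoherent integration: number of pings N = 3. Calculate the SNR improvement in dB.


Gain = 5*log10(3) = 2.39

2.39 dB


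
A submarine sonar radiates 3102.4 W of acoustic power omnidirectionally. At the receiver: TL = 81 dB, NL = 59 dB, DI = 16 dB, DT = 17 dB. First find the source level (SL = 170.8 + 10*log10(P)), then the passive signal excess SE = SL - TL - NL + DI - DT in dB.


Step 1: SL = 170.8 + 10*log10(3102.4) = 205.72 dB
Step 2: SE = SL - TL - NL + DI - DT = 205.72 - 81 - 59 + 16 - 17 = 64.72

64.72 dB


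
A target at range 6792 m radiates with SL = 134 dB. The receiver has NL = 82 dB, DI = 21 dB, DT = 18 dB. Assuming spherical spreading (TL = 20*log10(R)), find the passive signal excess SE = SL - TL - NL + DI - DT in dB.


Step 1: TL = 20*log10(6792) = 76.64 dB
Step 2: SE = 134 - 76.64 - 82 + 21 - 18 = -21.64

-21.64 dB


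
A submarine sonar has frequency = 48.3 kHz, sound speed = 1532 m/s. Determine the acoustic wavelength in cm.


lambda = c/f = 1532 / 48300 = 0.0317 m = 3.17 cm

3.17 cm


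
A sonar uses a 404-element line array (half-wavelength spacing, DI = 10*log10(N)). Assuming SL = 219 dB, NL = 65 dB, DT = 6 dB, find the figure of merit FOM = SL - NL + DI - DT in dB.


Step 1: DI = 10*log10(404) = 26.06 dB
Step 2: FOM = SL - NL + DI - DT = 219 - 65 + 26.06 - 6 = 174.06

174.06 dB


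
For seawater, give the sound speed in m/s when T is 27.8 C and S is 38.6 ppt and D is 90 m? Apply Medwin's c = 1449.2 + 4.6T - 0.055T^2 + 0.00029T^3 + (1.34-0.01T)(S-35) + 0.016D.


c = 1449.2 + 4.6*27.8 - 0.055*27.8^2 + 0.00029*27.8^3 + (1.34 - 0.01*27.8)*(38.6 - 35) + 0.016*90 = 1546.07

1546.07 m/s


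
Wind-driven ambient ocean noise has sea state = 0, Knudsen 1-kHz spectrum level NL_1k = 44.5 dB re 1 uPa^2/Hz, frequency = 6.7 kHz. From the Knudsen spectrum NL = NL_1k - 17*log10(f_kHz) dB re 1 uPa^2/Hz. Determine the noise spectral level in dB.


NL = NL_1k - 17*log10(f_kHz) = 44.5 - 17*log10(6.7) = 44.5 - (14.04) = 30.46

30.46 dB


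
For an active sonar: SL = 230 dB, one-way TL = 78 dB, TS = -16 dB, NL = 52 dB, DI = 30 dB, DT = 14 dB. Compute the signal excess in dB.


SE = SL - 2*TL + TS - NL + DI - DT = 230 - 2*78 + (-16) - 52 + 30 - 14 = 22

22 dB


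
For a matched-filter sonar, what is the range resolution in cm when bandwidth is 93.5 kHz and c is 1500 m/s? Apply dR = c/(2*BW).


dR = c/(2*BW) = 1500 / (2 * 93.5e3) = 0.008 m = 0.8 cm

0.8 cm


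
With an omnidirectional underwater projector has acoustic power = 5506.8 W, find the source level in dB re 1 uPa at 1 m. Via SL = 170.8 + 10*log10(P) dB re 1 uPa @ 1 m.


SL = 170.8 + 10*log10(5506.8) = 170.8 + 37.41 = 208.21

208.21 dB


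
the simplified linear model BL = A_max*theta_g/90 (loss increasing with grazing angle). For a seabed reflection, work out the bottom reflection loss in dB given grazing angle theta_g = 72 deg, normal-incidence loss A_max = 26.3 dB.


BL = A_max * theta_g / 90 = 26.3 * 72 / 90 = 21.04

21.04 dB


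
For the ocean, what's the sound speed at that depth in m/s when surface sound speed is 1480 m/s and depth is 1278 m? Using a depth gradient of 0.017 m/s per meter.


1501.726 m/s


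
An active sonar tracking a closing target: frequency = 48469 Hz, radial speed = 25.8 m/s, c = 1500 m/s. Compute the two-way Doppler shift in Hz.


1667.33 Hz


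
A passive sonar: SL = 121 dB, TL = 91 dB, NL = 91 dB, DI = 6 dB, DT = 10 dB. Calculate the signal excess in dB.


SE = SL - TL - NL + DI - DT = 121 - 91 - 91 + 6 - 10 = -65

-65 dB


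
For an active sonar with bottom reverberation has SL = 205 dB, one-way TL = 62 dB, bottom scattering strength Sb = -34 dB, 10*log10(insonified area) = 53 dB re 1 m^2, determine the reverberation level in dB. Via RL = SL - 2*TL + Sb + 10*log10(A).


RL = SL - 2*TL + Sb + 10*log10(A) = 205 - 2*62 + (-34) + 53 = 100

100 dB


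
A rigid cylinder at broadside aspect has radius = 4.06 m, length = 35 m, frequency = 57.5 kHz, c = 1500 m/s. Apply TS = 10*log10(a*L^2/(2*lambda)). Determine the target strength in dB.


lambda = 1500/57500 = 0.02609 m
TS = 10*log10(4.06*35^2/(2*0.02609)) = 49.79

49.79 dB


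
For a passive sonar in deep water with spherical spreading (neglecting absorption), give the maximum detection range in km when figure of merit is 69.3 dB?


At max range FOM = TL, so 20*log10(R) = 69.3
R = 10^(69.3/20) = 2917.43 m = 2.92 km

2.92 km


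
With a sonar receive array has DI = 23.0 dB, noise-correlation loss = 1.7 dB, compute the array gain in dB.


AG = DI - L_corr = 23.0 - 1.7 = 21.3

21.3 dB


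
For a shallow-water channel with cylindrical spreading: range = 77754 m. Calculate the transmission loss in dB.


48.91 dB


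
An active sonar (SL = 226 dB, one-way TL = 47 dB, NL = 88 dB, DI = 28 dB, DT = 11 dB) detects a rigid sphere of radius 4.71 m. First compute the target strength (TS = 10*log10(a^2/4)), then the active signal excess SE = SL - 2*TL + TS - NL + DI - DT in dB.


Step 1: TS = 10*log10(4.71^2/4) = 7.44 dB
Step 2: SE = SL - 2*TL + TS - NL + DI - DT = 226 - 2*47 + (7.44) - 88 + 28 - 11 = 68.44

68.44 dB


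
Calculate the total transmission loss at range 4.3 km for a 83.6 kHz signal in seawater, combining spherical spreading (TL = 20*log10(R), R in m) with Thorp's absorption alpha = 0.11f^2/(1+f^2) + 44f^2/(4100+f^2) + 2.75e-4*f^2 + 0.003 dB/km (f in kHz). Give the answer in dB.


200.67 dB


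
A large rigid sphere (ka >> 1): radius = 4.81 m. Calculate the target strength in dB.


TS = 10*log10(4.81^2 / 4) = 10*log10(5.784025) = 7.62

7.62 dB


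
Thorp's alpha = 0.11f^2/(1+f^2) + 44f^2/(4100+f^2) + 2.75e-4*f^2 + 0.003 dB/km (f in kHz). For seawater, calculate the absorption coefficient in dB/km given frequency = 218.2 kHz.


f^2 = 47611.24
alpha = 0.11*47611.24/(1+47611.24) + 44*47611.24/(4100+47611.24) + 2.75e-4*47611.24 + 0.003 = 53.717

53.717 dB/km


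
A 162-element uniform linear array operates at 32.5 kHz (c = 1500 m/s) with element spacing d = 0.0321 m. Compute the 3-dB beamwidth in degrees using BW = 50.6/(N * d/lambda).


Step 1: lambda = 1500/32500 = 0.04615 m
Step 2: d/lambda = 0.0321/0.04615 = 0.6956
Step 3: BW = 50.6/(N * d/lambda) = 50.6/(162 * 0.6956) = 0.45

0.45 deg
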